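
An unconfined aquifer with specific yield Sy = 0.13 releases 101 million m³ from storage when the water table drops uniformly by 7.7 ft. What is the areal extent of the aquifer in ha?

A ≈ 33100 ha

Δh = 7.7 ft = 2.347 m
ΔV = 101 million m³ = 1.01 × 10^8 m³
A = ΔV / (Sy × Δh) = 1.01 × 10^8 / (0.13 × 2.347) = 3.31 × 10^8 m²
A = 3.31 × 10^8 m² = 33100 ha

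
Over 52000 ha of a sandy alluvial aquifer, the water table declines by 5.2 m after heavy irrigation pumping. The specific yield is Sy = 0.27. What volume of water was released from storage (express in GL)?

A = 52000 ha = 5.2 × 10^8 m²
ΔV = Sy × A × Δh = 0.27 × 5.2 × 10^8 m² × 5.2 m = 7.301 × 10^8 m³
ΔV = 7.301 × 10^8 m³ = 730.1 GL

ΔV ≈ 730 GL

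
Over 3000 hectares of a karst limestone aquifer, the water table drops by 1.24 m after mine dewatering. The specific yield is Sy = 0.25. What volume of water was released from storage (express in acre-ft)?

ΔV ≈ 7540 acre-ft

A = 3000 hectares = 3 × 10^7 m²
ΔV = Sy × A × Δh = 0.25 × 3 × 10^7 m² × 1.24 m = 9.3 × 10^6 m³
ΔV = 9.3 × 10^6 m³ = 7540 acre-ft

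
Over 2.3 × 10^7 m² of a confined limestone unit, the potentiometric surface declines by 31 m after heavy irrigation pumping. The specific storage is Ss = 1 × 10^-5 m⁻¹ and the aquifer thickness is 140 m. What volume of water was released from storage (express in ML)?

S = Ss × b = 1 × 10^-5 m⁻¹ × 140 m = 1.4 × 10^-3
ΔV = S × A × Δh = 0.0014 × 2.3 × 10^7 m² × 31 m = 9.982 × 10^5 m³
ΔV = 9.982 × 10^5 m³ = 998.2 ML

ΔV ≈ 998 ML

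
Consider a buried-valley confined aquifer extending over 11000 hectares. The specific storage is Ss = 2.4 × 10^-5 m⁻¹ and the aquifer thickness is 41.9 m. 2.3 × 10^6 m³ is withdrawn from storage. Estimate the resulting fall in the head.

S = Ss × b = 2.4 × 10^-5 m⁻¹ × 41.9 m = 1.006 × 10^-3
A = 11000 hectares = 1.1 × 10^8 m²
Δh = ΔV / (S × A) = 2.3 × 10^6 m³ / (0.001006 × 1.1 × 10^8 m²) = 20.79 m

Δh ≈ 20.8 m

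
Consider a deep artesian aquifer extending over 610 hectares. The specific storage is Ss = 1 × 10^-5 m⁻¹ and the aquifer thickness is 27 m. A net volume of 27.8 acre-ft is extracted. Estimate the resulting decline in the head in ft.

S = Ss × b = 1 × 10^-5 m⁻¹ × 27 m = 2.7 × 10^-4
A = 610 hectares = 6.1 × 10^6 m²
ΔV = 27.8 acre-ft = 34290 m³
Δh = ΔV / (S × A) = 34290 m³ / (2.7 × 10^-4 × 6.1 × 10^6 m²) = 20.82 m
Δh = 20.82 m = 68.31 ft

Δh ≈ 68.3 ft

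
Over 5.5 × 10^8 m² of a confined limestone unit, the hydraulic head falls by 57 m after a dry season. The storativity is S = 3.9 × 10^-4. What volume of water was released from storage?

ΔV = S × A × Δh = 3.9 × 10^-4 × 5.5 × 10^8 m² × 57 m = 1.223 × 10^7 m³

ΔV ≈ 1.22 × 10^7 m³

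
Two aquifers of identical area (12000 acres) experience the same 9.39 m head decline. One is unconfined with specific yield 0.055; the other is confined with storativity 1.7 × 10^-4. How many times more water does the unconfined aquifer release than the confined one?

A = 12000 acres = 4.856 × 10^7 m²
Unconfined: ΔV_u = Sy × A × Δh = 0.055 × 4.856 × 10^7 × 9.39 = 2.508 × 10^7 m³
Confined: ΔV_c = S × A × Δh = 1.7 × 10^-4 × 4.856 × 10^7 × 9.39 = 77520 m³
Ratio = ΔV_u / ΔV_c = Sy / S = 0.055 / 1.7 × 10^-4 = 323.5

ΔV_u / ΔV_c ≈ 324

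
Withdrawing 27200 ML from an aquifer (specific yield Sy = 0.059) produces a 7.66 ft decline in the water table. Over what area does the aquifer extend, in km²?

Δh = 7.66 ft = 2.335 m
ΔV = 27200 ML = 2.72 × 10^7 m³
A = ΔV / (Sy × Δh) = 2.72 × 10^7 / (0.059 × 2.335) = 1.975 × 10^8 m²
A = 1.975 × 10^8 m² = 197.5 km²

A ≈ 197 km²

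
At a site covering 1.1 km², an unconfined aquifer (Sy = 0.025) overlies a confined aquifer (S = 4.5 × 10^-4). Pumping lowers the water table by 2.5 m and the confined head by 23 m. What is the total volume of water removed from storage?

ΔV ≈ 80100 m³

A = 1.1 km² = 1.1 × 10^6 m²
Unconfined: ΔV_u = Sy × A × Δh_u = 0.025 × 1.1 × 10^6 × 2.5 = 68750 m³
Confined: ΔV_c = S × A × Δh_c = 4.5 × 10^-4 × 1.1 × 10^6 × 23 = 11380 m³
Total ΔV = 68750 + 11380 = 80140 m³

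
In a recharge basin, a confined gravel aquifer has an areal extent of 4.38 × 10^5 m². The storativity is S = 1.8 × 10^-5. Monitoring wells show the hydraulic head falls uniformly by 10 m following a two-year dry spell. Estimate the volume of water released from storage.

ΔV = S × A × Δh = 1.8 × 10^-5 × 4.38 × 10^5 m² × 10 m = 78.84 m³

ΔV ≈ 78.8 m³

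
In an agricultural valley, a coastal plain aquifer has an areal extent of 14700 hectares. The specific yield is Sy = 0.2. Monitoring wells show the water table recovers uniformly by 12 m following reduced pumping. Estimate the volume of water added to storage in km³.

ΔV ≈ 0.353 km³

A = 14700 hectares = 1.47 × 10^8 m²
ΔV = Sy × A × Δh = 0.2 × 1.47 × 10^8 m² × 12 m = 3.528 × 10^8 m³
ΔV = 3.528 × 10^8 m³ = 0.3528 km³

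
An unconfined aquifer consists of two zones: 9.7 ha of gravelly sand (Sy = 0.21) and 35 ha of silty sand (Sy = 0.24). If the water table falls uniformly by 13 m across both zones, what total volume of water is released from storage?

ΔV ≈ 1.36 × 10^6 m³

A₁ = 9.7 ha = 97000 m²; A₂ = 35 ha = 3.5 × 10^5 m²
ΔV₁ = 0.21 × 97000 × 13 = 2.648 × 10^5 m³
ΔV₂ = 0.24 × 3.5 × 10^5 × 13 = 1.092 × 10^6 m³
ΔV = ΔV₁ + ΔV₂ = 1.357 × 10^6 m³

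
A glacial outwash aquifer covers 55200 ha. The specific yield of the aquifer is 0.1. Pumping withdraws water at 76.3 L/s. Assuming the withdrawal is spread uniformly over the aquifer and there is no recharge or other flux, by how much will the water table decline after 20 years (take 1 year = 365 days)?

Δh ≈ 0.872 m

A = 55200 ha = 5.52 × 10^8 m²
Q = 76.3 L/s = 6592 m³/d
t = 20 years = 7300 d
ΔV = Q × t = 6592 m³/d × 7300 d = 4.812 × 10^7 m³
Δh = ΔV / (Sy × A) = 4.812 × 10^7 / (0.1 × 5.52 × 10^8) = 0.8718 m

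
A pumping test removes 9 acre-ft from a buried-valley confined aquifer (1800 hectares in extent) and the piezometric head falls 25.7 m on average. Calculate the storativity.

A = 1800 hectares = 1.8 × 10^7 m²
ΔV = 9 acre-ft = 11100 m³
S = ΔV / (A × Δh) = 11100 m³ / (1.8 × 10^7 m² × 25.7 m) = 2.4 × 10^-5

S ≈ 2.4 × 10^-5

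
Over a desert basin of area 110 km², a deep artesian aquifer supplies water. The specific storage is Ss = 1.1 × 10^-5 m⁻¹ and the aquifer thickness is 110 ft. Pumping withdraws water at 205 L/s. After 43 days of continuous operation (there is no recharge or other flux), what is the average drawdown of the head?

b = 110 ft = 33.53 m
S = Ss × b = 1.1 × 10^-5 m⁻¹ × 33.53 m = 3.688 × 10^-4
A = 110 km² = 1.1 × 10^8 m²
Q = 205 L/s = 17710 m³/d
ΔV = Q × t = 17710 m³/d × 43 d = 7.616 × 10^5 m³
Δh = ΔV / (S × A) = 7.616 × 10^5 / (3.688 × 10^-4 × 1.1 × 10^8) = 18.77 m

Δh ≈ 18.8 m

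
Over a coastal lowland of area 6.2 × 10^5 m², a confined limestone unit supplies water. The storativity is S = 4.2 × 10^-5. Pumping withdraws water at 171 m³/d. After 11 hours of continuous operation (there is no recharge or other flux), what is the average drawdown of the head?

Δh ≈ 3.01 m

t = 11 hours = 0.4583 d
ΔV = Q × t = 171 m³/d × 0.4583 d = 78.38 m³
Δh = ΔV / (S × A) = 78.38 / (4.2 × 10^-5 × 6.2 × 10^5) = 3.01 m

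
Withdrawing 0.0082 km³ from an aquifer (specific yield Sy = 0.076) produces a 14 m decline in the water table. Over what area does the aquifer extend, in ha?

A ≈ 771 ha

ΔV = 0.0082 km³ = 8.2 × 10^6 m³
A = ΔV / (Sy × Δh) = 8.2 × 10^6 / (0.076 × 14) = 7.707 × 10^6 m²
A = 7.707 × 10^6 m² = 770.7 ha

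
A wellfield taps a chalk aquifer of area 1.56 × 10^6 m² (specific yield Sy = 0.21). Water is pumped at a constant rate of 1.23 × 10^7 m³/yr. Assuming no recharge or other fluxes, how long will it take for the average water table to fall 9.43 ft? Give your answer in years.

t ≈ 0.0766 years

Δh = 9.43 ft = 2.874 m
ΔV = Sy × A × Δh = 0.21 × 1.56 × 10^6 × 2.874 = 9.416 × 10^5 m³
Q = 1.23 × 10^7 m³/yr = 33700 m³/d
t = ΔV / Q = 9.416 × 10^5 m³ / 33700 m³/d = 27.94 d
t = 27.94 d ≈ 0.07655 years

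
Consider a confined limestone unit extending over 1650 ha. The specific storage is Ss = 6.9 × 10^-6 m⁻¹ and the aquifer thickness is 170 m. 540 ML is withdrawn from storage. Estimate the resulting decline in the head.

Δh ≈ 27.9 m

S = Ss × b = 6.9 × 10^-6 m⁻¹ × 170 m = 1.173 × 10^-3
A = 1650 ha = 1.65 × 10^7 m²
ΔV = 540 ML = 5.4 × 10^5 m³
Δh = ΔV / (S × A) = 5.4 × 10^5 m³ / (0.001173 × 1.65 × 10^7 m²) = 27.9 m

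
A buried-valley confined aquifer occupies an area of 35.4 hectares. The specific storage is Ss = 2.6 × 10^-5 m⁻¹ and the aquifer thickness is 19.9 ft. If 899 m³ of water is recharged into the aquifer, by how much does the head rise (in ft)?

Δh ≈ 52.8 ft

b = 19.9 ft = 6.066 m
S = Ss × b = 2.6 × 10^-5 m⁻¹ × 6.066 m = 1.577 × 10^-4
A = 35.4 hectares = 3.54 × 10^5 m²
Δh = ΔV / (S × A) = 899 m³ / (1.577 × 10^-4 × 3.54 × 10^5 m²) = 16.1 m
Δh = 16.1 m = 52.83 ft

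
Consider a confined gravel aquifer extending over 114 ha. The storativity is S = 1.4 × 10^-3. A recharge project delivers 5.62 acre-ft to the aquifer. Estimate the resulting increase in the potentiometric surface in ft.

Δh ≈ 14.3 ft

A = 114 ha = 1.14 × 10^6 m²
ΔV = 5.62 acre-ft = 6932 m³
Δh = ΔV / (S × A) = 6932 m³ / (0.0014 × 1.14 × 10^6 m²) = 4.343 m
Δh = 4.343 m = 14.25 ft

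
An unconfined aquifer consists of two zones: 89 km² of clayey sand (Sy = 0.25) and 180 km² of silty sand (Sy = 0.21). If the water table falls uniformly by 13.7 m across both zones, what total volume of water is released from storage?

A₁ = 89 km² = 8.9 × 10^7 m²; A₂ = 180 km² = 1.8 × 10^8 m²
ΔV₁ = 0.25 × 8.9 × 10^7 × 13.7 = 3.048 × 10^8 m³
ΔV₂ = 0.21 × 1.8 × 10^8 × 13.7 = 5.179 × 10^8 m³
ΔV = ΔV₁ + ΔV₂ = 8.227 × 10^8 m³

ΔV ≈ 8.23 × 10^8 m³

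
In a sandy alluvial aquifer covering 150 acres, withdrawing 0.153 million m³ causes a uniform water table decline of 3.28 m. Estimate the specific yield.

A = 150 acres = 6.07 × 10^5 m²
ΔV = 0.153 million m³ = 1.53 × 10^5 m³
Sy = ΔV / (A × Δh) = 1.53 × 10^5 m³ / (6.07 × 10^5 m² × 3.28 m) = 0.07684

Sy ≈ 0.077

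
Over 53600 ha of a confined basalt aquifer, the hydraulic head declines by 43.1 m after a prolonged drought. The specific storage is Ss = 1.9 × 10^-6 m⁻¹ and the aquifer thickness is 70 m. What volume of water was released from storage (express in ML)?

ΔV ≈ 3070 ML

S = Ss × b = 1.9 × 10^-6 m⁻¹ × 70 m = 1.33 × 10^-4
A = 53600 ha = 5.36 × 10^8 m²
ΔV = S × A × Δh = 1.33 × 10^-4 × 5.36 × 10^8 m² × 43.1 m = 3.073 × 10^6 m³
ΔV = 3.073 × 10^6 m³ = 3073 ML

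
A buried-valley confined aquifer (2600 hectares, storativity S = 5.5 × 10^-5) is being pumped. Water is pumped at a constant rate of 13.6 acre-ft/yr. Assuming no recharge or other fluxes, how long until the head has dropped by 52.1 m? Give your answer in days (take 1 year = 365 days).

A = 2600 hectares = 2.6 × 10^7 m²
ΔV = S × A × Δh = 5.5 × 10^-5 × 2.6 × 10^7 × 52.1 = 74500 m³
Q = 13.6 acre-ft/yr = 45.96 m³/d
t = ΔV / Q = 74500 m³ / 45.96 m³/d = 1621 d

t ≈ 1620 days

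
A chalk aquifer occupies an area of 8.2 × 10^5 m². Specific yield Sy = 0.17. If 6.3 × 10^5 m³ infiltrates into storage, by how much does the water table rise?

Δh = ΔV / (Sy × A) = 6.3 × 10^5 m³ / (0.17 × 8.2 × 10^5 m²) = 4.519 m

Δh ≈ 4.52 m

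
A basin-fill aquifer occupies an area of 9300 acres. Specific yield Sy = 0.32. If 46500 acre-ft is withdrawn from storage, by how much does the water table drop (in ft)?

Δh ≈ 15.6 ft

A = 9300 acres = 3.764 × 10^7 m²
ΔV = 46500 acre-ft = 5.736 × 10^7 m³
Δh = ΔV / (Sy × A) = 5.736 × 10^7 m³ / (0.32 × 3.764 × 10^7 m²) = 4.763 m
Δh = 4.763 m = 15.63 ft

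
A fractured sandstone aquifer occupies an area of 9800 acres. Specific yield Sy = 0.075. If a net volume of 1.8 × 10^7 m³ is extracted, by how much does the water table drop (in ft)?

A = 9800 acres = 3.966 × 10^7 m²
Δh = ΔV / (Sy × A) = 1.8 × 10^7 m³ / (0.075 × 3.966 × 10^7 m²) = 6.052 m
Δh = 6.052 m = 19.85 ft

Δh ≈ 19.9 ft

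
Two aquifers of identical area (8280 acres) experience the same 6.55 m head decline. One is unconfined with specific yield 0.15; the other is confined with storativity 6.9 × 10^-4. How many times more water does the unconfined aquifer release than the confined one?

A = 8280 acres = 3.351 × 10^7 m²
Unconfined: ΔV_u = Sy × A × Δh = 0.15 × 3.351 × 10^7 × 6.55 = 3.292 × 10^7 m³
Confined: ΔV_c = S × A × Δh = 6.9 × 10^-4 × 3.351 × 10^7 × 6.55 = 1.514 × 10^5 m³
Ratio = ΔV_u / ΔV_c = Sy / S = 0.15 / 6.9 × 10^-4 = 217.4

ΔV_u / ΔV_c ≈ 217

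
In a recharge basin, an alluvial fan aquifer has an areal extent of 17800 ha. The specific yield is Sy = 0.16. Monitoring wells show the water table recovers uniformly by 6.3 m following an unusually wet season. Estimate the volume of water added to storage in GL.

A = 17800 ha = 1.78 × 10^8 m²
ΔV = Sy × A × Δh = 0.16 × 1.78 × 10^8 m² × 6.3 m = 1.794 × 10^8 m³
ΔV = 1.794 × 10^8 m³ = 179.4 GL

ΔV ≈ 179 GL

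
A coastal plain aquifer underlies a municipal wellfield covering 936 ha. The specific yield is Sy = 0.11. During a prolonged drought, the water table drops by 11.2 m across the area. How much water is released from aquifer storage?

ΔV ≈ 1.15 × 10^7 m³

A = 936 ha = 9.36 × 10^6 m²
ΔV = Sy × A × Δh = 0.11 × 9.36 × 10^6 m² × 11.2 m = 1.153 × 10^7 m³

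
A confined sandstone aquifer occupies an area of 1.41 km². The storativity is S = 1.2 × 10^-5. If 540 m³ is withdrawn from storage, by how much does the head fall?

A = 1.41 km² = 1.41 × 10^6 m²
Δh = ΔV / (S × A) = 540 m³ / (1.2 × 10^-5 × 1.41 × 10^6 m²) = 31.91 m

Δh ≈ 31.9 m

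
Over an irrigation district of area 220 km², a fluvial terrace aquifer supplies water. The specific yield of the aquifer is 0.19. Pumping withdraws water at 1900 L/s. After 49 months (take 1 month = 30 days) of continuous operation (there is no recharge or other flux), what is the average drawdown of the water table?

A = 220 km² = 2.2 × 10^8 m²
Q = 1900 L/s = 1.642 × 10^5 m³/d
t = 49 months = 1470 d
ΔV = Q × t = 1.642 × 10^5 m³/d × 1470 d = 2.413 × 10^8 m³
Δh = ΔV / (Sy × A) = 2.413 × 10^8 / (0.19 × 2.2 × 10^8) = 5.773 m

Δh ≈ 5.77 m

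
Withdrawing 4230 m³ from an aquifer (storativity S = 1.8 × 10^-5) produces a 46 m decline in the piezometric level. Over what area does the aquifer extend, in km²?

A = ΔV / (S × Δh) = 4230 / (1.8 × 10^-5 × 46) = 5.109 × 10^6 m²
A = 5.109 × 10^6 m² = 5.109 km²

A ≈ 5.11 km²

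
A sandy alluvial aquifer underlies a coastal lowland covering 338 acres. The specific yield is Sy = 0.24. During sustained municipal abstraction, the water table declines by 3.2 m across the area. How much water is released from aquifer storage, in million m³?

ΔV ≈ 1.05 million m³

A = 338 acres = 1.368 × 10^6 m²
ΔV = Sy × A × Δh = 0.24 × 1.368 × 10^6 m² × 3.2 m = 1.05 × 10^6 m³
ΔV = 1.05 × 10^6 m³ = 1.05 million m³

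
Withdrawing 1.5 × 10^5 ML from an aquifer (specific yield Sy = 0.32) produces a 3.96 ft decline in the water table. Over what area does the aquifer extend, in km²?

A ≈ 388 km²

Δh = 3.96 ft = 1.207 m
ΔV = 1.5 × 10^5 ML = 1.5 × 10^8 m³
A = ΔV / (Sy × Δh) = 1.5 × 10^8 / (0.32 × 1.207) = 3.884 × 10^8 m²
A = 3.884 × 10^8 m² = 388.4 km²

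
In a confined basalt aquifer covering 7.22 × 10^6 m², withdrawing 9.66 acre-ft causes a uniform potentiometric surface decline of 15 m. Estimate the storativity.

S ≈ 1.1 × 10^-4

ΔV = 9.66 acre-ft = 11920 m³
S = ΔV / (A × Δh) = 11920 m³ / (7.22 × 10^6 m² × 15 m) = 1.1 × 10^-4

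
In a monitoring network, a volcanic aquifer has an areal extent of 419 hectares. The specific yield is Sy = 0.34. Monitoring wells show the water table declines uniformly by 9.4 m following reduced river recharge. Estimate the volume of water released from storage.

ΔV ≈ 1.34 × 10^7 m³

A = 419 hectares = 4.19 × 10^6 m²
ΔV = Sy × A × Δh = 0.34 × 4.19 × 10^6 m² × 9.4 m = 1.339 × 10^7 m³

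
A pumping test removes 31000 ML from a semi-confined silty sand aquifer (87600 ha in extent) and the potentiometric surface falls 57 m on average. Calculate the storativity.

S ≈ 6.2 × 10^-4

A = 87600 ha = 8.76 × 10^8 m²
ΔV = 31000 ML = 3.1 × 10^7 m³
S = ΔV / (A × Δh) = 3.1 × 10^7 m³ / (8.76 × 10^8 m² × 57 m) = 6.208 × 10^-4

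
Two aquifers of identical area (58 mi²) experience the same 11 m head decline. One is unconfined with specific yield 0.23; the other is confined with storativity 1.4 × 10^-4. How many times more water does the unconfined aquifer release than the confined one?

ΔV_u / ΔV_c ≈ 1640

A = 58 mi² = 1.502 × 10^8 m²
Unconfined: ΔV_u = Sy × A × Δh = 0.23 × 1.502 × 10^8 × 11 = 3.801 × 10^8 m³
Confined: ΔV_c = S × A × Δh = 1.4 × 10^-4 × 1.502 × 10^8 × 11 = 2.313 × 10^5 m³
Ratio = ΔV_u / ΔV_c = Sy / S = 0.23 / 1.4 × 10^-4 = 1643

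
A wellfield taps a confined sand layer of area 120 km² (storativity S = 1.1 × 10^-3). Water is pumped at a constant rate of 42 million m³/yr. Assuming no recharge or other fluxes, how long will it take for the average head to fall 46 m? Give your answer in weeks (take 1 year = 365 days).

t ≈ 7.54 weeks

A = 120 km² = 1.2 × 10^8 m²
ΔV = S × A × Δh = 0.0011 × 1.2 × 10^8 × 46 = 6.072 × 10^6 m³
Q = 42 million m³/yr = 1.151 × 10^5 m³/d
t = ΔV / Q = 6.072 × 10^6 m³ / 1.151 × 10^5 m³/d = 52.77 d
t = 52.77 d ≈ 7.538 weeks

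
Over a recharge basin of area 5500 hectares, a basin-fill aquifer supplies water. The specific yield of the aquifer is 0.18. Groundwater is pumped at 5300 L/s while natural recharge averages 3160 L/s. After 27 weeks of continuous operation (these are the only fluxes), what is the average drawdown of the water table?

Δh ≈ 3.53 m

A = 5500 hectares = 5.5 × 10^7 m²
Net abstraction = 5300 − 3160 = 2140 L/s
Q_net = 2140 L/s = 1.849 × 10^5 m³/d
t = 27 weeks = 189 d
ΔV = Q × t = 1.849 × 10^5 m³/d × 189 d = 3.495 × 10^7 m³
Δh = ΔV / (Sy × A) = 3.495 × 10^7 / (0.18 × 5.5 × 10^7) = 3.53 m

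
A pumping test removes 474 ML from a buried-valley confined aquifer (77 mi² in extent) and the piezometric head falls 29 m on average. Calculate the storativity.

S ≈ 8.2 × 10^-5

A = 77 mi² = 1.994 × 10^8 m²
ΔV = 474 ML = 4.74 × 10^5 m³
S = ΔV / (A × Δh) = 4.74 × 10^5 m³ / (1.994 × 10^8 m² × 29 m) = 8.196 × 10^-5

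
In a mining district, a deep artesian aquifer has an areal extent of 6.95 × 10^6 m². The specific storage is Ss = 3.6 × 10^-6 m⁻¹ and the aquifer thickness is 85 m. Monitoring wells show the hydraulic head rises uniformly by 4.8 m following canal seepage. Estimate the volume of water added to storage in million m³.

S = Ss × b = 3.6 × 10^-6 m⁻¹ × 85 m = 3.06 × 10^-4
ΔV = S × A × Δh = 3.06 × 10^-4 × 6.95 × 10^6 m² × 4.8 m = 10210 m³
ΔV = 10210 m³ = 0.01021 million m³

ΔV ≈ 0.0102 million m³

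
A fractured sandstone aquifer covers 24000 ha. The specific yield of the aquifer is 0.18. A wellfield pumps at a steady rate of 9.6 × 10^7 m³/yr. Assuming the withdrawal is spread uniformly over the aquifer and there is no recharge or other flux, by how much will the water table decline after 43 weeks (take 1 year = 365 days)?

A = 24000 ha = 2.4 × 10^8 m²
Q = 9.6 × 10^7 m³/yr = 2.63 × 10^5 m³/d
t = 43 weeks = 301 d
ΔV = Q × t = 2.63 × 10^5 m³/d × 301 d = 7.917 × 10^7 m³
Δh = ΔV / (Sy × A) = 7.917 × 10^7 / (0.18 × 2.4 × 10^8) = 1.833 m

Δh ≈ 1.83 m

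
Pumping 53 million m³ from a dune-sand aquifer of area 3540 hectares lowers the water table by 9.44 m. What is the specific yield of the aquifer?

Sy ≈ 0.16

A = 3540 hectares = 3.54 × 10^7 m²
ΔV = 53 million m³ = 5.3 × 10^7 m³
Sy = ΔV / (A × Δh) = 5.3 × 10^7 m³ / (3.54 × 10^7 m² × 9.44 m) = 0.1586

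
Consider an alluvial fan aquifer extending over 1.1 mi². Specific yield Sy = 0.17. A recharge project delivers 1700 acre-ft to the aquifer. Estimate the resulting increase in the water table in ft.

Δh ≈ 14.2 ft

A = 1.1 mi² = 2.849 × 10^6 m²
ΔV = 1700 acre-ft = 2.097 × 10^6 m³
Δh = ΔV / (Sy × A) = 2.097 × 10^6 m³ / (0.17 × 2.849 × 10^6 m²) = 4.33 m
Δh = 4.33 m = 14.2 ft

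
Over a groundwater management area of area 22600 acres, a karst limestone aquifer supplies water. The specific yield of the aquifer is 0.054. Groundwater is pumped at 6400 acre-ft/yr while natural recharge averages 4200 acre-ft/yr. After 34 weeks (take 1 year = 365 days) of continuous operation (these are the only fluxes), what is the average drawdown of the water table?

A = 22600 acres = 9.146 × 10^7 m²
Net abstraction = 6400 − 4200 = 2200 acre-ft/yr
Q_net = 2200 acre-ft/yr = 7435 m³/d
t = 34 weeks = 238 d
ΔV = Q × t = 7435 m³/d × 238 d = 1.769 × 10^6 m³
Δh = ΔV / (Sy × A) = 1.769 × 10^6 / (0.054 × 9.146 × 10^7) = 0.3583 m

Δh ≈ 0.358 m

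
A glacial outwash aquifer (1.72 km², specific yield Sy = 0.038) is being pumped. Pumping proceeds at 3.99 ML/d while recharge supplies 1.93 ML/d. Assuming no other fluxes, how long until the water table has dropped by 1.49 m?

A = 1.72 km² = 1.72 × 10^6 m²
ΔV = Sy × A × Δh = 0.038 × 1.72 × 10^6 × 1.49 = 97390 m³
Net withdrawal = 3.99 − 1.93 = 2.06 ML/d = 2060 m³/d
t = ΔV / Q = 97390 m³ / 2060 m³/d = 47.27 d

t ≈ 47.3 days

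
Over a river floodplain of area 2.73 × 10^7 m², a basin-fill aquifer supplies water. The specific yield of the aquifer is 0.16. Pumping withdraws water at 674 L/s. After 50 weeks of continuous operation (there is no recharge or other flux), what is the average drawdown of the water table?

Δh ≈ 4.67 m

Q = 674 L/s = 58230 m³/d
t = 50 weeks = 350 d
ΔV = Q × t = 58230 m³/d × 350 d = 2.038 × 10^7 m³
Δh = ΔV / (Sy × A) = 2.038 × 10^7 / (0.16 × 2.73 × 10^7) = 4.666 m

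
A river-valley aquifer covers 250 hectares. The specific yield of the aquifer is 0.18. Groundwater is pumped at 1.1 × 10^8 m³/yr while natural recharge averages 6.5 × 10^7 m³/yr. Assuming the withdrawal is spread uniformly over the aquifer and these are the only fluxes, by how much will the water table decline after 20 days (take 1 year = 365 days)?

Δh ≈ 5.48 m

A = 250 hectares = 2.5 × 10^6 m²
Net abstraction = 1.1 × 10^8 − 6.5 × 10^7 = 4.5 × 10^7 m³/yr
Q_net = 4.5 × 10^7 m³/yr = 1.233 × 10^5 m³/d
ΔV = Q × t = 1.233 × 10^5 m³/d × 20 d = 2.466 × 10^6 m³
Δh = ΔV / (Sy × A) = 2.466 × 10^6 / (0.18 × 2.5 × 10^6) = 5.479 m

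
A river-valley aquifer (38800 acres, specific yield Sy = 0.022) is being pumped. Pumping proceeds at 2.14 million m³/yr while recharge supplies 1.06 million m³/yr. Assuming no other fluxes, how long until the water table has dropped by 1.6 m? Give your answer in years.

t ≈ 5.12 years

A = 38800 acres = 1.57 × 10^8 m²
ΔV = Sy × A × Δh = 0.022 × 1.57 × 10^8 × 1.6 = 5.527 × 10^6 m³
Net withdrawal = 2.14 − 1.06 = 1.08 million m³/yr = 2959 m³/d
t = ΔV / Q = 5.527 × 10^6 m³ / 2959 m³/d = 1868 d
t = 1868 d ≈ 5.118 years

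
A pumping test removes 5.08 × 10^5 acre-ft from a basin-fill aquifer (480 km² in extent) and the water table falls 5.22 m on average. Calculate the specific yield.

Sy ≈ 0.25

A = 480 km² = 4.8 × 10^8 m²
ΔV = 5.08 × 10^5 acre-ft = 6.266 × 10^8 m³
Sy = ΔV / (A × Δh) = 6.266 × 10^8 m³ / (4.8 × 10^8 m² × 5.22 m) = 0.2501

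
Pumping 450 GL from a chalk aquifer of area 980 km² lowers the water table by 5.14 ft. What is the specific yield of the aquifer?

Sy ≈ 0.29

A = 980 km² = 9.8 × 10^8 m²
Δh = 5.14 ft = 1.567 m
ΔV = 450 GL = 4.5 × 10^8 m³
Sy = ΔV / (A × Δh) = 4.5 × 10^8 m³ / (9.8 × 10^8 m² × 1.567 m) = 0.2931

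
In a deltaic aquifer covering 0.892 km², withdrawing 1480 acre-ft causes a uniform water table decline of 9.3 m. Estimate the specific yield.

A = 0.892 km² = 8.92 × 10^5 m²
ΔV = 1480 acre-ft = 1.826 × 10^6 m³
Sy = ΔV / (A × Δh) = 1.826 × 10^6 m³ / (8.92 × 10^5 m² × 9.3 m) = 0.2201

Sy ≈ 0.22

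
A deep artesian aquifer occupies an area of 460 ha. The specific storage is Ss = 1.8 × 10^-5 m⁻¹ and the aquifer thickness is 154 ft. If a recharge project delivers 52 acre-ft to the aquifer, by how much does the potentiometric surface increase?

Δh ≈ 16.5 m

b = 154 ft = 46.94 m
S = Ss × b = 1.8 × 10^-5 m⁻¹ × 46.94 m = 8.449 × 10^-4
A = 460 ha = 4.6 × 10^6 m²
ΔV = 52 acre-ft = 64140 m³
Δh = ΔV / (S × A) = 64140 m³ / (8.449 × 10^-4 × 4.6 × 10^6 m²) = 16.5 m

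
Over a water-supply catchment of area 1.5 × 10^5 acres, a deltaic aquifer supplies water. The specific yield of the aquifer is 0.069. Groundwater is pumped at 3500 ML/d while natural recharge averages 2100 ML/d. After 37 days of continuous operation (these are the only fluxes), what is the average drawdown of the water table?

A = 1.5 × 10^5 acres = 6.07 × 10^8 m²
Net abstraction = 3500 − 2100 = 1400 ML/d
Q_net = 1400 ML/d = 1.4 × 10^6 m³/d
ΔV = Q × t = 1.4 × 10^6 m³/d × 37 d = 5.18 × 10^7 m³
Δh = ΔV / (Sy × A) = 5.18 × 10^7 / (0.069 × 6.07 × 10^8) = 1.237 m

Δh ≈ 1.24 m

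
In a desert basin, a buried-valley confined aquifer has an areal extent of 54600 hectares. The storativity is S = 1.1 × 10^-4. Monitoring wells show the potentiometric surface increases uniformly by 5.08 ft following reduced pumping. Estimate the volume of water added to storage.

A = 54600 hectares = 5.46 × 10^8 m²
Δh = 5.08 ft = 1.548 m
ΔV = S × A × Δh = 1.1 × 10^-4 × 5.46 × 10^8 m² × 1.548 m = 93000 m³

ΔV ≈ 93000 m³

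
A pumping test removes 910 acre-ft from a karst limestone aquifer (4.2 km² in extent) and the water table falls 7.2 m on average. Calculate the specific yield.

A = 4.2 km² = 4.2 × 10^6 m²
ΔV = 910 acre-ft = 1.122 × 10^6 m³
Sy = ΔV / (A × Δh) = 1.122 × 10^6 m³ / (4.2 × 10^6 m² × 7.2 m) = 0.03712

Sy ≈ 0.037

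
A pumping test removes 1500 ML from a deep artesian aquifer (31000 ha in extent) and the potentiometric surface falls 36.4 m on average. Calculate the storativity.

A = 31000 ha = 3.1 × 10^8 m²
ΔV = 1500 ML = 1.5 × 10^6 m³
S = ΔV / (A × Δh) = 1.5 × 10^6 m³ / (3.1 × 10^8 m² × 36.4 m) = 1.329 × 10^-4

S ≈ 1.3 × 10^-4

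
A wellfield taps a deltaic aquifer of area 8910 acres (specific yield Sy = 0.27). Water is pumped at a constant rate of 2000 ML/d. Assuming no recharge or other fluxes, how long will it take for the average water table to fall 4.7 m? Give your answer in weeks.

A = 8910 acres = 3.606 × 10^7 m²
ΔV = Sy × A × Δh = 0.27 × 3.606 × 10^7 × 4.7 = 4.576 × 10^7 m³
Q = 2000 ML/d = 2 × 10^6 m³/d
t = ΔV / Q = 4.576 × 10^7 m³ / 2 × 10^6 m³/d = 22.88 d
t = 22.88 d ≈ 3.268 weeks

t ≈ 3.27 weeks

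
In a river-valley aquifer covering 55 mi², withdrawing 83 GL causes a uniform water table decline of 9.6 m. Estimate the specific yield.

A = 55 mi² = 1.424 × 10^8 m²
ΔV = 83 GL = 8.3 × 10^7 m³
Sy = ΔV / (A × Δh) = 8.3 × 10^7 m³ / (1.424 × 10^8 m² × 9.6 m) = 0.06069

Sy ≈ 0.061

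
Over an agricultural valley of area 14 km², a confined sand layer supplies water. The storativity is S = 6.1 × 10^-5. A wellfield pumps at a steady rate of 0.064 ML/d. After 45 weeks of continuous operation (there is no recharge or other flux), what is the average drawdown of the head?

A = 14 km² = 1.4 × 10^7 m²
Q = 0.064 ML/d = 64 m³/d
t = 45 weeks = 315 d
ΔV = Q × t = 64 m³/d × 315 d = 20160 m³
Δh = ΔV / (S × A) = 20160 / (6.1 × 10^-5 × 1.4 × 10^7) = 23.61 m

Δh ≈ 23.6 m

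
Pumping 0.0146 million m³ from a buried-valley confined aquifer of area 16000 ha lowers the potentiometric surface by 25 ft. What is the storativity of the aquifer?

S ≈ 1.2 × 10^-5

A = 16000 ha = 1.6 × 10^8 m²
Δh = 25 ft = 7.62 m
ΔV = 0.0146 million m³ = 14600 m³
S = ΔV / (A × Δh) = 14600 m³ / (1.6 × 10^8 m² × 7.62 m) = 1.198 × 10^-5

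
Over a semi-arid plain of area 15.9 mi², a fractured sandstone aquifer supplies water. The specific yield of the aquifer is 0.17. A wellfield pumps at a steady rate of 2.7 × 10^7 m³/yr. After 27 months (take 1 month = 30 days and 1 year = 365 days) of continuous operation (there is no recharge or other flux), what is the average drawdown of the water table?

Δh ≈ 8.56 m

A = 15.9 mi² = 4.118 × 10^7 m²
Q = 2.7 × 10^7 m³/yr = 73970 m³/d
t = 27 months = 810 d
ΔV = Q × t = 73970 m³/d × 810 d = 5.992 × 10^7 m³
Δh = ΔV / (Sy × A) = 5.992 × 10^7 / (0.17 × 4.118 × 10^7) = 8.559 m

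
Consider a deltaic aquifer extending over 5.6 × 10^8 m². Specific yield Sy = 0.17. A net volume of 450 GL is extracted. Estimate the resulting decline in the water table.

Δh ≈ 4.73 m

ΔV = 450 GL = 4.5 × 10^8 m³
Δh = ΔV / (Sy × A) = 4.5 × 10^8 m³ / (0.17 × 5.6 × 10^8 m²) = 4.727 m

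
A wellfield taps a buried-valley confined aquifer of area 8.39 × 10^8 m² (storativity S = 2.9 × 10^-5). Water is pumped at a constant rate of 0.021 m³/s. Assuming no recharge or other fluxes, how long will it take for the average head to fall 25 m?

t ≈ 335 days

ΔV = S × A × Δh = 2.9 × 10^-5 × 8.39 × 10^8 × 25 = 6.083 × 10^5 m³
Q = 0.021 m³/s = 1814 m³/d
t = ΔV / Q = 6.083 × 10^5 m³ / 1814 m³/d = 335.2 d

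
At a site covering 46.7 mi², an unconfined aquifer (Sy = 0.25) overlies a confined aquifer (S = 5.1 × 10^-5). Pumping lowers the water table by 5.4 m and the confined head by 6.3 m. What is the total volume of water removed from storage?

ΔV ≈ 1.63 × 10^8 m³

A = 46.7 mi² = 1.21 × 10^8 m²
Unconfined: ΔV_u = Sy × A × Δh_u = 0.25 × 1.21 × 10^8 × 5.4 = 1.633 × 10^8 m³
Confined: ΔV_c = S × A × Δh_c = 5.1 × 10^-5 × 1.21 × 10^8 × 6.3 = 38860 m³
Total ΔV = 1.633 × 10^8 + 38860 = 1.633 × 10^8 m³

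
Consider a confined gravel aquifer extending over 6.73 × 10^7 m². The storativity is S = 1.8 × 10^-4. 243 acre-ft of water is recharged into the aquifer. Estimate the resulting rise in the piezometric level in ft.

ΔV = 243 acre-ft = 2.997 × 10^5 m³
Δh = ΔV / (S × A) = 2.997 × 10^5 m³ / (1.8 × 10^-4 × 6.73 × 10^7 m²) = 24.74 m
Δh = 24.74 m = 81.18 ft

Δh ≈ 81.2 ft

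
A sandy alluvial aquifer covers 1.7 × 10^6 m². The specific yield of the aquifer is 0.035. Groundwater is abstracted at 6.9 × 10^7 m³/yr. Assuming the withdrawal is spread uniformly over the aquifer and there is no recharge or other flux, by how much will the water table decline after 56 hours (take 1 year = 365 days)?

Q = 6.9 × 10^7 m³/yr = 1.89 × 10^5 m³/d
t = 56 hours = 2.333 d
ΔV = Q × t = 1.89 × 10^5 m³/d × 2.333 d = 4.411 × 10^5 m³
Δh = ΔV / (Sy × A) = 4.411 × 10^5 / (0.035 × 1.7 × 10^6) = 7.413 m

Δh ≈ 7.41 m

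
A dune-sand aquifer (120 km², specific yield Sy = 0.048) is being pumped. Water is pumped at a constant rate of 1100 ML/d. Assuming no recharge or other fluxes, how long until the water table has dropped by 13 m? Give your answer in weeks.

t ≈ 9.72 weeks

A = 120 km² = 1.2 × 10^8 m²
ΔV = Sy × A × Δh = 0.048 × 1.2 × 10^8 × 13 = 7.488 × 10^7 m³
Q = 1100 ML/d = 1.1 × 10^6 m³/d
t = ΔV / Q = 7.488 × 10^7 m³ / 1.1 × 10^6 m³/d = 68.07 d
t = 68.07 d ≈ 9.725 weeks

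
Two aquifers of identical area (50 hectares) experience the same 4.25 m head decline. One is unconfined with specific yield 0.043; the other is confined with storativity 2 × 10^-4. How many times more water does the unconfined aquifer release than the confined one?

ΔV_u / ΔV_c ≈ 215

A = 50 hectares = 5 × 10^5 m²
Unconfined: ΔV_u = Sy × A × Δh = 0.043 × 5 × 10^5 × 4.25 = 91380 m³
Confined: ΔV_c = S × A × Δh = 2 × 10^-4 × 5 × 10^5 × 4.25 = 425 m³
Ratio = ΔV_u / ΔV_c = Sy / S = 0.043 / 2 × 10^-4 = 215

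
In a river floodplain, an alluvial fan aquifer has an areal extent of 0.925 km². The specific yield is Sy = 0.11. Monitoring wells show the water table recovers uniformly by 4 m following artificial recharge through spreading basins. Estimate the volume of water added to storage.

ΔV ≈ 4.07 × 10^5 m³

A = 0.925 km² = 9.25 × 10^5 m²
ΔV = Sy × A × Δh = 0.11 × 9.25 × 10^5 m² × 4 m = 4.07 × 10^5 m³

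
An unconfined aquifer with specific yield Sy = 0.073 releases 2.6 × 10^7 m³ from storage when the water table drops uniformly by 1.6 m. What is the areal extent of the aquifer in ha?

A ≈ 22300 ha

A = ΔV / (Sy × Δh) = 2.6 × 10^7 / (0.073 × 1.6) = 2.226 × 10^8 m²
A = 2.226 × 10^8 m² = 22260 ha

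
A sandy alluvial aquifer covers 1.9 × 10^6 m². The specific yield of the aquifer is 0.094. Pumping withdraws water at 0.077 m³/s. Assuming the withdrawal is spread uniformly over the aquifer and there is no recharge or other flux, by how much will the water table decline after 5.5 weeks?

Q = 0.077 m³/s = 6653 m³/d
t = 5.5 weeks = 38.5 d
ΔV = Q × t = 6653 m³/d × 38.5 d = 2.561 × 10^5 m³
Δh = ΔV / (Sy × A) = 2.561 × 10^5 / (0.094 × 1.9 × 10^6) = 1.434 m

Δh ≈ 1.43 m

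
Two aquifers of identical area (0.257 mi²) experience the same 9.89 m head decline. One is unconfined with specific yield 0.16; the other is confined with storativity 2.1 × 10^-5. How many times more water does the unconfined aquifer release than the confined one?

ΔV_u / ΔV_c ≈ 7620

A = 0.257 mi² = 6.656 × 10^5 m²
Unconfined: ΔV_u = Sy × A × Δh = 0.16 × 6.656 × 10^5 × 9.89 = 1.053 × 10^6 m³
Confined: ΔV_c = S × A × Δh = 2.1 × 10^-5 × 6.656 × 10^5 × 9.89 = 138.2 m³
Ratio = ΔV_u / ΔV_c = Sy / S = 0.16 / 2.1 × 10^-5 = 7619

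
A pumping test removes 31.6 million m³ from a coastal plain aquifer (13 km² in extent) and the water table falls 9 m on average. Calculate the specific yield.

A = 13 km² = 1.3 × 10^7 m²
ΔV = 31.6 million m³ = 3.16 × 10^7 m³
Sy = ΔV / (A × Δh) = 3.16 × 10^7 m³ / (1.3 × 10^7 m² × 9 m) = 0.2701

Sy ≈ 0.27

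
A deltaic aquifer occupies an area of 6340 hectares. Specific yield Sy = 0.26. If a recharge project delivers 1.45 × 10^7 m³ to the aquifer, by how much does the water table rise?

A = 6340 hectares = 6.34 × 10^7 m²
Δh = ΔV / (Sy × A) = 1.45 × 10^7 m³ / (0.26 × 6.34 × 10^7 m²) = 0.8796 m

Δh ≈ 0.88 m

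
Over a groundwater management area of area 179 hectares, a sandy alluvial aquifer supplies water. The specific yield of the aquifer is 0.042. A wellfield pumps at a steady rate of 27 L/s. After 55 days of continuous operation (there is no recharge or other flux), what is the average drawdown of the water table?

Δh ≈ 1.71 m

A = 179 hectares = 1.79 × 10^6 m²
Q = 27 L/s = 2333 m³/d
ΔV = Q × t = 2333 m³/d × 55 d = 1.283 × 10^5 m³
Δh = ΔV / (Sy × A) = 1.283 × 10^5 / (0.042 × 1.79 × 10^6) = 1.707 m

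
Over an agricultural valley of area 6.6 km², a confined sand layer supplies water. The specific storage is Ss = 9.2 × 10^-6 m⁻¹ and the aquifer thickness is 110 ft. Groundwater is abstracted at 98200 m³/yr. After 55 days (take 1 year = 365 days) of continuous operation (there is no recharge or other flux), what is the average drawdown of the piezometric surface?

b = 110 ft = 33.53 m
S = Ss × b = 9.2 × 10^-6 m⁻¹ × 33.53 m = 3.085 × 10^-4
A = 6.6 km² = 6.6 × 10^6 m²
Q = 98200 m³/yr = 269 m³/d
ΔV = Q × t = 269 m³/d × 55 d = 14800 m³
Δh = ΔV / (S × A) = 14800 / (3.085 × 10^-4 × 6.6 × 10^6) = 7.268 m

Δh ≈ 7.27 m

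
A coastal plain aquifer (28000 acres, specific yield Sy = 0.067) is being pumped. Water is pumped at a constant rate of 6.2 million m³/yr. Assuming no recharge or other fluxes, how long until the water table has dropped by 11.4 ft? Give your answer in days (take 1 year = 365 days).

A = 28000 acres = 1.133 × 10^8 m²
Δh = 11.4 ft = 3.475 m
ΔV = Sy × A × Δh = 0.067 × 1.133 × 10^8 × 3.475 = 2.638 × 10^7 m³
Q = 6.2 million m³/yr = 16990 m³/d
t = ΔV / Q = 2.638 × 10^7 m³ / 16990 m³/d = 1553 d

t ≈ 1550 days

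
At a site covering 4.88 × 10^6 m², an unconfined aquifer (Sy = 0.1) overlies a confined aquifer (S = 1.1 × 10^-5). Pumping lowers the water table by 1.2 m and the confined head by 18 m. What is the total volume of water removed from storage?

Unconfined: ΔV_u = Sy × A × Δh_u = 0.1 × 4.88 × 10^6 × 1.2 = 5.856 × 10^5 m³
Confined: ΔV_c = S × A × Δh_c = 1.1 × 10^-5 × 4.88 × 10^6 × 18 = 966.2 m³
Total ΔV = 5.856 × 10^5 + 966.2 = 5.866 × 10^5 m³

ΔV ≈ 5.87 × 10^5 m³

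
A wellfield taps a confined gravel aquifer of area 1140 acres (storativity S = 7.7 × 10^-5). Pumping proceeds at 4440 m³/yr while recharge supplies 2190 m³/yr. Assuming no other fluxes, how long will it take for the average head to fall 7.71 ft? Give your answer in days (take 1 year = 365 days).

A = 1140 acres = 4.613 × 10^6 m²
Δh = 7.71 ft = 2.35 m
ΔV = S × A × Δh = 7.7 × 10^-5 × 4.613 × 10^6 × 2.35 = 834.8 m³
Net withdrawal = 4440 − 2190 = 2250 m³/yr = 6.164 m³/d
t = ΔV / Q = 834.8 m³ / 6.164 m³/d = 135.4 d

t ≈ 135 days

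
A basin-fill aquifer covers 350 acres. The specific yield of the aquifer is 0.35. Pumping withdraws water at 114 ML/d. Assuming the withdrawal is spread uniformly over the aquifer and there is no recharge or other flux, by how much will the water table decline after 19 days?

A = 350 acres = 1.416 × 10^6 m²
Q = 114 ML/d = 1.14 × 10^5 m³/d
ΔV = Q × t = 1.14 × 10^5 m³/d × 19 d = 2.166 × 10^6 m³
Δh = ΔV / (Sy × A) = 2.166 × 10^6 / (0.35 × 1.416 × 10^6) = 4.369 m

Δh ≈ 4.37 m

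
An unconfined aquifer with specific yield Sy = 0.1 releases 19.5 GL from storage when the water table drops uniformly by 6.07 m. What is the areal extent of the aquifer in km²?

A ≈ 32.1 km²

ΔV = 19.5 GL = 1.95 × 10^7 m³
A = ΔV / (Sy × Δh) = 1.95 × 10^7 / (0.1 × 6.07) = 3.213 × 10^7 m²
A = 3.213 × 10^7 m² = 32.13 km²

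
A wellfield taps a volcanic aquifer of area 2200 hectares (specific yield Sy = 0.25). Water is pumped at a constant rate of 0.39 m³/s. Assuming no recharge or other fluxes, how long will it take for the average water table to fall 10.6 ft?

t ≈ 527 days

A = 2200 hectares = 2.2 × 10^7 m²
Δh = 10.6 ft = 3.231 m
ΔV = Sy × A × Δh = 0.25 × 2.2 × 10^7 × 3.231 = 1.777 × 10^7 m³
Q = 0.39 m³/s = 33700 m³/d
t = ΔV / Q = 1.777 × 10^7 m³ / 33700 m³/d = 527.4 d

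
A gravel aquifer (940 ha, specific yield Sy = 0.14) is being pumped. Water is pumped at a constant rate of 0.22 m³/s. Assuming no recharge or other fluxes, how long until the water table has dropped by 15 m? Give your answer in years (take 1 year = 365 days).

A = 940 ha = 9.4 × 10^6 m²
ΔV = Sy × A × Δh = 0.14 × 9.4 × 10^6 × 15 = 1.974 × 10^7 m³
Q = 0.22 m³/s = 19010 m³/d
t = ΔV / Q = 1.974 × 10^7 m³ / 19010 m³/d = 1039 d
t = 1039 d ≈ 2.845 years

t ≈ 2.85 years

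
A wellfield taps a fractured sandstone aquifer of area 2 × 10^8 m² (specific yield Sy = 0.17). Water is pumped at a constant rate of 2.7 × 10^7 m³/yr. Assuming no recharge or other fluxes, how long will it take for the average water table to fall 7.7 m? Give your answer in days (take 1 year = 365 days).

ΔV = Sy × A × Δh = 0.17 × 2 × 10^8 × 7.7 = 2.618 × 10^8 m³
Q = 2.7 × 10^7 m³/yr = 73970 m³/d
t = ΔV / Q = 2.618 × 10^8 m³ / 73970 m³/d = 3539 d

t ≈ 3540 days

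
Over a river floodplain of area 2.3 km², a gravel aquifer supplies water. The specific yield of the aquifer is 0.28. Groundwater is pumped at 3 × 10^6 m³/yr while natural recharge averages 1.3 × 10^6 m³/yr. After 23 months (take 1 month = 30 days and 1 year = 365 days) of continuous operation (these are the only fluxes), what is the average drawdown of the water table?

A = 2.3 km² = 2.3 × 10^6 m²
Net abstraction = 3 × 10^6 − 1.3 × 10^6 = 1.7 × 10^6 m³/yr
Q_net = 1.7 × 10^6 m³/yr = 4658 m³/d
t = 23 months = 690 d
ΔV = Q × t = 4658 m³/d × 690 d = 3.214 × 10^6 m³
Δh = ΔV / (Sy × A) = 3.214 × 10^6 / (0.28 × 2.3 × 10^6) = 4.99 m

Δh ≈ 4.99 m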